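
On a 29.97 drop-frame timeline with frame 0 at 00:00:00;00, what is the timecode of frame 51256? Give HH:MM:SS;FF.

00:28:30;08

Each 10-minute DF block holds 10 × 60 × 30 − 9 × 2 = 17982 frames. 51256 ÷ 17982 → 2 full blocks, remainder 15292.
Within the partial block the first minute is 1800 frames and each further minute 1798, so 8 further minute boundaries passed. Total skipped labels = 18 × 2 + 2 × 8 = 52.
Non-drop label index = 51256 + 52 = 51308; at 30 labels/s that is 00:28:30:08, i.e. DF 00:28:30;08.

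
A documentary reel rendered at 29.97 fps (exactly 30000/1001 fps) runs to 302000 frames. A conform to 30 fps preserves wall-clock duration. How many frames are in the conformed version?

Target frames = source frames × (target rate / source rate) = 302000 × (30)/(30000/1001) = 302000 × 1001/1000 = 302302.

302302 frames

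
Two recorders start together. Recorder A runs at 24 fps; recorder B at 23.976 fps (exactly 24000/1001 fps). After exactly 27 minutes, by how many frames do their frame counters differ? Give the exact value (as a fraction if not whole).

38880/1001 frames

27 min = 1620 s.
A emits 24 × 1620 = 38880 frames; B emits 24000/1001 × 1620 = 38880000/1001.
Difference = 38880/1001 frames (≈ 38.8412); B is behind A.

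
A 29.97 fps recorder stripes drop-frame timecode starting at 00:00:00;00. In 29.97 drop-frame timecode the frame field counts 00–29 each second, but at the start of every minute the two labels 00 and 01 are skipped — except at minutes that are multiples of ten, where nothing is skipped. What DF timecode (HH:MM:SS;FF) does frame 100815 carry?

00:56:03;27

Ten DF minutes hold 17982 frames, so frame 100815 lies in block 5 (frames 89910–107891) with 10905 frames into that block.
The block's first minute is 1800 frames and the rest 1798 each; 10905 frames reaches minute 6, so 5 × 18 + 6 × 2 = 102 labels have been skipped so far.
Adding those back, label number 100815 + 102 = 100917 at 30 labels/s is 3363 s + 27 f = 0 h 56 min 3 s frame 27, i.e. 00:56:03;27.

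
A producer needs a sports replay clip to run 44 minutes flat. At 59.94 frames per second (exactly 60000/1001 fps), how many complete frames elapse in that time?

158241 frames

44 min = 2640 s.
Frames = 2640 × 60000/1001 = 14400000/91 ≈ 158241.7582.
Complete frames: 158241.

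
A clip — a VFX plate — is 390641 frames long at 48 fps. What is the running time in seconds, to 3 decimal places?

8138.354 seconds

Running time = 390641 × 1/48 = 390641/48 s ≈ 8138.354 s.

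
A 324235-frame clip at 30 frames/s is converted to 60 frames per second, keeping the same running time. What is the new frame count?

Target frames = source frames × (target rate / source rate) = 324235 × (60)/(30) = 324235 × 2 = 648470.

648470 frames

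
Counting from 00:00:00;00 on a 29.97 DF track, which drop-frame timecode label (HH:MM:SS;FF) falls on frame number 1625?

Ten DF minutes hold 17982 frames, so frame 1625 lies in block 0 (frames 0–17981) with 1625 frames into that block.
The block's first minute is 1800 frames and the rest 1798 each; 1625 frames reaches minute 0, so 0 × 18 + 0 × 2 = 0 labels have been skipped so far.
Adding those back, label number 1625 + 0 = 1625 at 30 labels/s is 54 s + 5 f = 0 h 0 min 54 s frame 5, i.e. 00:00:54;05.

00:00:54;05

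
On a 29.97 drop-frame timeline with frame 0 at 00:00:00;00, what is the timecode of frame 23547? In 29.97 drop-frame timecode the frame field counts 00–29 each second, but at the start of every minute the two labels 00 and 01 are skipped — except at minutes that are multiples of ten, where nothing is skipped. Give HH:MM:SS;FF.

Each 10-minute DF block holds 10 × 60 × 30 − 9 × 2 = 17982 frames. 23547 ÷ 17982 → 1 full block, remainder 5565.
Within the partial block the first minute is 1800 frames and each further minute 1798, so 3 further minute boundaries passed. Total skipped labels = 18 × 1 + 2 × 3 = 24.
Non-drop label index = 23547 + 24 = 23571; at 30 labels/s that is 00:13:05:21, i.e. DF 00:13:05;21.

00:13:05;21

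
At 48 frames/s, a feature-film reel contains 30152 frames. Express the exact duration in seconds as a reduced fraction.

3769/6 seconds

Running time = 30152 ÷ (48) = 30152 × 1/48 = 3769/6 s.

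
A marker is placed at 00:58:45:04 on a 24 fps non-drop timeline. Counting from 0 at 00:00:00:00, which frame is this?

frame 84604

Total seconds to the label: (0 × 3600 + 58 × 60 + 45) = 3525.
Frame index = 3525 × 24 + 4 = 84604.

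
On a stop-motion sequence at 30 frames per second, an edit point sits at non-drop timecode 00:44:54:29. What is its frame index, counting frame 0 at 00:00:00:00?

Total seconds to the label: (0 × 3600 + 44 × 60 + 54) = 2694.
Frame index = 2694 × 30 + 29 = 80849.

frame 80849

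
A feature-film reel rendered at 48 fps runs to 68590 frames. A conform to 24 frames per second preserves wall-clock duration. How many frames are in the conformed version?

Frames at target rate = 68590 × (24) / (48) = 34295.

34295 frames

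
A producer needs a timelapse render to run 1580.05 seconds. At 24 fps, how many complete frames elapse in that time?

Frames = 1580.05 × 24 = 189606/5 ≈ 37921.2000.
Complete frames: 37921.

37921 frames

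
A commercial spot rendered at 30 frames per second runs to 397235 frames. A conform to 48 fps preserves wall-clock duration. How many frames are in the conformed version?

Target frames = source frames × (target rate / source rate) = 397235 × (48)/(30) = 397235 × 8/5 = 635576.

635576 frames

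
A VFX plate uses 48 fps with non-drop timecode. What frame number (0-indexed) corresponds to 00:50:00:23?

frame 144023

Total seconds to the label: (0 × 3600 + 50 × 60 + 0) = 3000.
Frame index = 3000 × 48 + 23 = 144023.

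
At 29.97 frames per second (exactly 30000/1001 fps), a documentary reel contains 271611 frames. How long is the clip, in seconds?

Running time = 271611 / (30000/1001) = 9062.7537 s.

9062.7537 seconds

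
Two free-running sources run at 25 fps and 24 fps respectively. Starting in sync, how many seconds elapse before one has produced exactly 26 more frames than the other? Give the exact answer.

26 seconds

The gap grows by |24 − 25| = 1 frame per second.
Time for a 26-frame gap: 26 ÷ (1) = 26 s.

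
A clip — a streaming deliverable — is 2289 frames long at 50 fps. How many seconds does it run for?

Running time = 2289 / (50) = 45.78 s.

45.78 seconds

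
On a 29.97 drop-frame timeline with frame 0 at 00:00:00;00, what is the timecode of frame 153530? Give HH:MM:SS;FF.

01:25:22;24

Each 10-minute DF block holds 10 × 60 × 30 − 9 × 2 = 17982 frames. 153530 ÷ 17982 → 8 full blocks, remainder 9674.
Within the partial block the first minute is 1800 frames and each further minute 1798, so 5 further minute boundaries passed. Total skipped labels = 18 × 8 + 2 × 5 = 154.
Non-drop label index = 153530 + 154 = 153684; at 30 labels/s that is 01:25:22:24, i.e. DF 01:25:22;24.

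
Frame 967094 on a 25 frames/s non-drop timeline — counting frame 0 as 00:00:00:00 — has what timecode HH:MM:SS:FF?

10:44:43:19

967094 ÷ 25 = 38683 full seconds, remainder 19 frames.
38683 s = 10 h 44 min 43 s.
Timecode: 10:44:43:19.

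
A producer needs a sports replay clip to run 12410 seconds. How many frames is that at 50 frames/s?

620500 frames

Frames = 12410 × 50 = 620500.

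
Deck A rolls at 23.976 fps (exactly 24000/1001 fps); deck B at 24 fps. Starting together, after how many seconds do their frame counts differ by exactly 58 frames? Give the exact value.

The gap grows by |24 − 24000/1001| = 24/1001 frames per second.
Time for a 58-frame gap: 58 ÷ (24/1001) = 29029/12 s.

29029/12 seconds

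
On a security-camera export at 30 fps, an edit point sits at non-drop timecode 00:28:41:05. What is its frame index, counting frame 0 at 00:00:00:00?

frame 51635

Total seconds to the label: (0 × 3600 + 28 × 60 + 41) = 1721.
Frame index = 1721 × 30 + 5 = 51635.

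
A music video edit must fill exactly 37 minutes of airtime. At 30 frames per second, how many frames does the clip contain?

37 min = 2220 s.
Frames = 2220 × 30 = 66600.

66600 frames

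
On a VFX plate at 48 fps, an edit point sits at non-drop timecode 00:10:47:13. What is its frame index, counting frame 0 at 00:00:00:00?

Total seconds to the label: (0 × 3600 + 10 × 60 + 47) = 647.
Frame index = 647 × 48 + 13 = 31069.

31069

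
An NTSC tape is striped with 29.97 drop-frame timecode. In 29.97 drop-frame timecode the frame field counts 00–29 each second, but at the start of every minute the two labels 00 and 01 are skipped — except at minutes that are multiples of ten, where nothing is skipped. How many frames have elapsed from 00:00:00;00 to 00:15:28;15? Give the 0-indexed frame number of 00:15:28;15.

27827

As if non-drop at 30 labels/s: (0 × 3600 + 15 × 60 + 28) × 30 + 15 = 27855.
Minute boundaries passed: 15; those not divisible by 10: 15 − 1 = 14; dropped labels = 2 × 14 = 28.
Actual frame index = 27855 − 28 = 27827.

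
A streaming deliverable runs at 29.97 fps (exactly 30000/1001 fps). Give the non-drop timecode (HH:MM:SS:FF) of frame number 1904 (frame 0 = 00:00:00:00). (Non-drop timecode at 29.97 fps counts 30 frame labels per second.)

1904 ÷ 30 = 63 full seconds, remainder 14 frames.
63 s = 0 h 1 min 3 s.
Timecode: 00:01:03:14.

00:01:03:14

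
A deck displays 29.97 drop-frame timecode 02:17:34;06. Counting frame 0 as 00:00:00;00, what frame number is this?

247378

Complete 10-minute blocks: 13, each 17982 frames → 233766.
Remaining 7 whole minutes in the current block: 1800 + 6 × 1798 = 12588 frames.
Within the current minute: 34 × 30 + 6 − 2 = 1024 (labels ;00/;01 skipped at this minute). Total = 233766 + 12588 + 1024 = 247378.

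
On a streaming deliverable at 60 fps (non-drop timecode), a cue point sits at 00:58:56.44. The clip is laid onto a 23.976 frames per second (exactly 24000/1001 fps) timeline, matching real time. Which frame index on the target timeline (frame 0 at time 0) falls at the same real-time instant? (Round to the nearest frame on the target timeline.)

frame 84797

Source frame index: (0×3600 + 58×60 + 56) × 60 + 44 = 212204.
Real time: 212204 / (60) = 53051/15 s.
Target frame: (53051/15) × (24000/1001) = 84881600/1001 ≈ 84796.803 → 84797.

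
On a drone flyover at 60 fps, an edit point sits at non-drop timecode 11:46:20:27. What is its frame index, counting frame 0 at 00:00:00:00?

Total seconds to the label: (11 × 3600 + 46 × 60 + 20) = 42380.
Frame index = 42380 × 60 + 27 = 2542827.

2542827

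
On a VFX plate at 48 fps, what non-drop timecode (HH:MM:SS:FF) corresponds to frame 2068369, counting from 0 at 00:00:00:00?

11:58:11:01

2068369 ÷ 48 = 43091 full seconds, remainder 1 frame.
43091 s = 11 h 58 min 11 s.
Timecode: 11:58:11:01.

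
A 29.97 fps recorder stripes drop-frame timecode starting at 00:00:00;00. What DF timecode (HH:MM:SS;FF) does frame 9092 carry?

Each 10-minute DF block holds 10 × 60 × 30 − 9 × 2 = 17982 frames. 9092 ÷ 17982 → 0 full blocks, remainder 9092.
Within the partial block the first minute is 1800 frames and each further minute 1798, so 5 further minute boundaries passed. Total skipped labels = 18 × 0 + 2 × 5 = 10.
Non-drop label index = 9092 + 10 = 9102; at 30 labels/s that is 00:05:03:12, i.e. DF 00:05:03;12.

00:05:03;12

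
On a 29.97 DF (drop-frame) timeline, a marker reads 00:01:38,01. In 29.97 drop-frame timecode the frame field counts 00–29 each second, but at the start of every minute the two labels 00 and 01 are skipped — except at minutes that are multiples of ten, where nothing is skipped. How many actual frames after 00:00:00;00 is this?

As if non-drop at 30 labels/s: (0 × 3600 + 1 × 60 + 38) × 30 + 1 = 2941.
Minute boundaries passed: 1; those not divisible by 10: 1 − 0 = 1; dropped labels = 2 × 1 = 2.
Actual frame index = 2941 − 2 = 2939.

2939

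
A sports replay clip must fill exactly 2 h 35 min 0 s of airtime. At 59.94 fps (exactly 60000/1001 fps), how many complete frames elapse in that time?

557442 frames

2 h 35 min 0 s = 9300 s.
Frames = 9300 × 60000/1001 = 558000000/1001 ≈ 557442.5574.
Complete frames: 557442.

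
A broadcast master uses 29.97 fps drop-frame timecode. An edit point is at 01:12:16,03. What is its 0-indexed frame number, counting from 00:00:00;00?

As if non-drop at 30 labels/s: (1 × 3600 + 12 × 60 + 16) × 30 + 3 = 130083.
Minute boundaries passed: 72; those not divisible by 10: 72 − 7 = 65; dropped labels = 2 × 65 = 130.
Actual frame index = 130083 − 130 = 129953.

129953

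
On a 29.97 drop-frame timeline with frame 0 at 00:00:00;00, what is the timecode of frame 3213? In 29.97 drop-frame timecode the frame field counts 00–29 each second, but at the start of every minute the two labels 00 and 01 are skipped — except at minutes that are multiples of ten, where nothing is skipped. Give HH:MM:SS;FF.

Ten DF minutes hold 17982 frames, so frame 3213 lies in block 0 (frames 0–17981) with 3213 frames into that block.
The block's first minute is 1800 frames and the rest 1798 each; 3213 frames reaches minute 1, so 0 × 18 + 1 × 2 = 2 labels have been skipped so far.
Adding those back, label number 3213 + 2 = 3215 at 30 labels/s is 107 s + 5 f = 0 h 1 min 47 s frame 5, i.e. 00:01:47;05.

00:01:47;05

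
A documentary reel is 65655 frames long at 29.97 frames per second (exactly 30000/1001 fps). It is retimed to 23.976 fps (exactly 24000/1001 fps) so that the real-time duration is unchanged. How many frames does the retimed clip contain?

Target frames = source frames × (target rate / source rate) = 65655 × (24000/1001)/(30000/1001) = 65655 × 4/5 = 52524.

52524 frames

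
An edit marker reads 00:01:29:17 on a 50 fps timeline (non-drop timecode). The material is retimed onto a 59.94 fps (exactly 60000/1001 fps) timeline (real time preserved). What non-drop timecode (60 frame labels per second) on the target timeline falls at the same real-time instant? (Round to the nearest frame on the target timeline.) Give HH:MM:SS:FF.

Source frame index: (0×3600 + 1×60 + 29) × 50 + 17 = 4467.
Real time: 4467 / (50) = 4467/50 s.
Target frame: (4467/50) × (60000/1001) = 5360400/1001 ≈ 5355.045 → 5355.
At 60 labels/s: frame 5355 → 00:01:29:15.

00:01:29:15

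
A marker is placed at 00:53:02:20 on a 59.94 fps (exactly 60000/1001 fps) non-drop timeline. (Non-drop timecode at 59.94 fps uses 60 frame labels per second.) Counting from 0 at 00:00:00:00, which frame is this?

190940

Total seconds to the label: (0 × 3600 + 53 × 60 + 2) = 3182.
Frame index = 3182 × 60 + 20 = 190940.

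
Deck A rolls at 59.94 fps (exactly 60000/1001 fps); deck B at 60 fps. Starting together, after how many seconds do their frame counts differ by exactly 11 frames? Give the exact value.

11011/60 seconds

The gap grows by |60 − 60000/1001| = 60/1001 frames per second.
Time for a 11-frame gap: 11 ÷ (60/1001) = 11011/60 s.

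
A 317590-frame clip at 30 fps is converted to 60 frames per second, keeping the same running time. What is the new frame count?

Target frames = source frames × (target rate / source rate) = 317590 × (60)/(30) = 317590 × 2 = 635180.

635180 frames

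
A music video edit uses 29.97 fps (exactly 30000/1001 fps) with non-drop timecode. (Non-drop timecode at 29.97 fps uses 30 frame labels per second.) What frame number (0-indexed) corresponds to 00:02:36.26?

Total seconds to the label: (0 × 3600 + 2 × 60 + 36) = 156.
Frame index = 156 × 30 + 26 = 4706.

4706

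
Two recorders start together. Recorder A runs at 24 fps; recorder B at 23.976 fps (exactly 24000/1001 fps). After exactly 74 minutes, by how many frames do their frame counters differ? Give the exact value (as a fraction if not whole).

74 min = 4440 s.
A emits 24 × 4440 = 106560 frames; B emits 24000/1001 × 4440 = 106560000/1001.
Difference = 106560/1001 frames (≈ 106.4535); B is behind A.

106560/1001 frames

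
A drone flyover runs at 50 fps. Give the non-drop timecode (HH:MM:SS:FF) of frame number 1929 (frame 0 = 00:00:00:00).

00:00:38:29

1929 ÷ 50 = 38 full seconds, remainder 29 frames.
38 s = 0 h 0 min 38 s.
Timecode: 00:00:38:29.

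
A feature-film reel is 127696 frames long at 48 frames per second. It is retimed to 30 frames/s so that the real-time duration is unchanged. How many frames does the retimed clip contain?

79810 frames

Target frames = source frames × (target rate / source rate) = 127696 × (30)/(48) = 127696 × 5/8 = 79810.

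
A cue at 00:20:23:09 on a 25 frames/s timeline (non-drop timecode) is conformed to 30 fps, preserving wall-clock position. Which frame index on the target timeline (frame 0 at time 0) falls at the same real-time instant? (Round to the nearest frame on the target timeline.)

Source frame index: (0×3600 + 20×60 + 23) × 25 + 9 = 30584.
Real time: 30584 / (25) = 30584/25 s.
Target frame: (30584/25) × (30) = 183504/5 ≈ 36700.800 → 36701.

frame 36701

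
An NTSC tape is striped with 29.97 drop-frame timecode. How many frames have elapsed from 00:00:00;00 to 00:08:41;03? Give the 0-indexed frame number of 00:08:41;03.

15617

Complete 10-minute blocks: 0, each 17982 frames → 0.
Remaining 8 whole minutes in the current block: 1800 + 7 × 1798 = 14386 frames.
Within the current minute: 41 × 30 + 3 − 2 = 1231 (labels ;00/;01 skipped at this minute). Total = 0 + 14386 + 1231 = 15617.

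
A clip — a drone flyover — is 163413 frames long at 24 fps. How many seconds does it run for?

Running time = 163413 / (24) = 6808.875 s.

6808.875 seconds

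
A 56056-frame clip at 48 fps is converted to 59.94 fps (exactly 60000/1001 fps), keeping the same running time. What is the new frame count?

Target frames = source frames × (target rate / source rate) = 56056 × (60000/1001)/(48) = 56056 × 1250/1001 = 70000.

70000 frames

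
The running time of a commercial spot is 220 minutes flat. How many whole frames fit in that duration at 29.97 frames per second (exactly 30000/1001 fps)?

395604 frames

220 min = 13200 s.
Frames = 13200 × 30000/1001 = 36000000/91 ≈ 395604.3956.
Complete frames: 395604.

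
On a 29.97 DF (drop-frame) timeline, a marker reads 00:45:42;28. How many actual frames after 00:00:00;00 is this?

As if non-drop at 30 labels/s: (0 × 3600 + 45 × 60 + 42) × 30 + 28 = 82288.
Minute boundaries passed: 45; those not divisible by 10: 45 − 4 = 41; dropped labels = 2 × 41 = 82.
Actual frame index = 82288 − 82 = 82206.

82206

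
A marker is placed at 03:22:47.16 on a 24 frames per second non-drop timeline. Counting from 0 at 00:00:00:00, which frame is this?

Total seconds to the label: (3 × 3600 + 22 × 60 + 47) = 12167.
Frame index = 12167 × 24 + 16 = 292024.

292024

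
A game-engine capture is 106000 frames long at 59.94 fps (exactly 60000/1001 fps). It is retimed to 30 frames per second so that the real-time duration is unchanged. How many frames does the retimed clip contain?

Target frames = source frames × (target rate / source rate) = 106000 × (30)/(60000/1001) = 106000 × 1001/2000 = 53053.

53053 frames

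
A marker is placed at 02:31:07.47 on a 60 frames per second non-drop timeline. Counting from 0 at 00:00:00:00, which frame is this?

Total seconds to the label: (2 × 3600 + 31 × 60 + 7) = 9067.
Frame index = 9067 × 60 + 47 = 544067.

544067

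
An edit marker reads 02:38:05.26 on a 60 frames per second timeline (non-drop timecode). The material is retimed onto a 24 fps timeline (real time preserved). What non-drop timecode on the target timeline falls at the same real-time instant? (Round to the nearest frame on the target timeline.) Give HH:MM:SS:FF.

Source frame index: (2×3600 + 38×60 + 5) × 60 + 26 = 569126.
Real time: 569126 / (60) = 284563/30 s.
Target frame: (284563/30) × (24) = 1138252/5 ≈ 227650.400 → 227650.
At 24 labels/s: frame 227650 → 02:38:05:10.

02:38:05:10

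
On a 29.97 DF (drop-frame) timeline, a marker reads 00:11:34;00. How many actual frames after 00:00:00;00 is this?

20800

Complete 10-minute blocks: 1, each 17982 frames → 17982.
Remaining 1 whole minute in the current block: 1800 + 0 × 1798 = 1800 frames.
Within the current minute: 34 × 30 + 0 − 2 = 1018 (labels ;00/;01 skipped at this minute). Total = 17982 + 1800 + 1018 = 20800.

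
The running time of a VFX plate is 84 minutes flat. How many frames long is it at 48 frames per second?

84 min = 5040 s.
Frames = 5040 × 48 = 241920.

241920 frames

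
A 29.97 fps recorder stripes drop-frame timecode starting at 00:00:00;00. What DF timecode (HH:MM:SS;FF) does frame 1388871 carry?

Ten DF minutes hold 17982 frames, so frame 1388871 lies in block 77 (frames 1384614–1402595) with 4257 frames into that block.
The block's first minute is 1800 frames and the rest 1798 each; 4257 frames reaches minute 2, so 77 × 18 + 2 × 2 = 1390 labels have been skipped so far.
Adding those back, label number 1388871 + 1390 = 1390261 at 30 labels/s is 46342 s + 1 f = 12 h 52 min 22 s frame 1, i.e. 12:52:22;01.

12:52:22;01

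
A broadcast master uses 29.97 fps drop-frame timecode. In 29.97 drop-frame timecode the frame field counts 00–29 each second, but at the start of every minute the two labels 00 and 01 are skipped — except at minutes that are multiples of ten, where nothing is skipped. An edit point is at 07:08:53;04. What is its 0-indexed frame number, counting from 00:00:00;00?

Complete 10-minute blocks: 42, each 17982 frames → 755244.
Remaining 8 whole minutes in the current block: 1800 + 7 × 1798 = 14386 frames.
Within the current minute: 53 × 30 + 4 − 2 = 1592 (labels ;00/;01 skipped at this minute). Total = 755244 + 14386 + 1592 = 771222.

771222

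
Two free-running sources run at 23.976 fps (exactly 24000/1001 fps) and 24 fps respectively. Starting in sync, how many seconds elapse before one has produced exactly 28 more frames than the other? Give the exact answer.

7007/6 seconds

The gap grows by |24 − 24000/1001| = 24/1001 frames per second.
Time for a 28-frame gap: 28 ÷ (24/1001) = 7007/6 s.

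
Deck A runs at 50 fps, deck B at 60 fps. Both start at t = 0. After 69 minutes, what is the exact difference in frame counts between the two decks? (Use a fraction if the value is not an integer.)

41400 frames

69 min = 4140 s.
A emits 50 × 4140 = 207000 frames; B emits 60 × 4140 = 248400.
Difference = 41400 frames; B is ahead of A.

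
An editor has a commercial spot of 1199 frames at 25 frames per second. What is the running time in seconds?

Running time = 1199 / (25) = 47.96 s.

47.96 seconds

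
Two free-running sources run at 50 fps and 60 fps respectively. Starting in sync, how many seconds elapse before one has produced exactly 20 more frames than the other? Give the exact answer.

2 seconds

The gap grows by |60 − 50| = 10 frames per second.
Time for a 20-frame gap: 20 ÷ (10) = 2 s.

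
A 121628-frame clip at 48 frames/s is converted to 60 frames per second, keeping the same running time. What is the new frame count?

Frames at target rate = 121628 × (60) / (48) = 152035.

152035 frames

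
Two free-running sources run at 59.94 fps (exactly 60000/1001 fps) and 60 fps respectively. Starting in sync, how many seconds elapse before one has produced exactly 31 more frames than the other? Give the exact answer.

31031/60 seconds

The gap grows by |60 − 60000/1001| = 60/1001 frames per second.
Time for a 31-frame gap: 31 ÷ (60/1001) = 31031/60 s.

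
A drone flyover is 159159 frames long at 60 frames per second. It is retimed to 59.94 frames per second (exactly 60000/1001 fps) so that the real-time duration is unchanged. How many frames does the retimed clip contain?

159000 frames

Target frames = source frames × (target rate / source rate) = 159159 × (60000/1001)/(60) = 159159 × 1000/1001 = 159000.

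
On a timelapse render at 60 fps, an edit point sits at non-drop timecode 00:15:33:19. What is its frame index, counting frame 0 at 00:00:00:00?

55999

Total seconds to the label: (0 × 3600 + 15 × 60 + 33) = 933.
Frame index = 933 × 60 + 19 = 55999.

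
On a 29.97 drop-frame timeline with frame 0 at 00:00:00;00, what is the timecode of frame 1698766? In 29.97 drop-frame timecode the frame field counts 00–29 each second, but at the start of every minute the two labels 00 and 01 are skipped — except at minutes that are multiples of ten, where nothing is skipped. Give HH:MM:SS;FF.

Ten DF minutes hold 17982 frames, so frame 1698766 lies in block 94 (frames 1690308–1708289) with 8458 frames into that block.
The block's first minute is 1800 frames and the rest 1798 each; 8458 frames reaches minute 4, so 94 × 18 + 4 × 2 = 1700 labels have been skipped so far.
Adding those back, label number 1698766 + 1700 = 1700466 at 30 labels/s is 56682 s + 6 f = 15 h 44 min 42 s frame 6, i.e. 15:44:42;06.

15:44:42;06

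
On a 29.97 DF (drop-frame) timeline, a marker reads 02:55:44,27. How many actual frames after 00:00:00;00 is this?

Complete 10-minute blocks: 17, each 17982 frames → 305694.
Remaining 5 whole minutes in the current block: 1800 + 4 × 1798 = 8992 frames.
Within the current minute: 44 × 30 + 27 − 2 = 1345 (labels ;00/;01 skipped at this minute). Total = 305694 + 8992 + 1345 = 316031.

316031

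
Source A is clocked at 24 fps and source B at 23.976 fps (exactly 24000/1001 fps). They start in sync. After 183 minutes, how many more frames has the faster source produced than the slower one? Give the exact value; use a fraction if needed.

263520/1001 frames

183 min = 10980 s.
A emits 24 × 10980 = 263520 frames; B emits 24000/1001 × 10980 = 263520000/1001.
Difference = 263520/1001 frames (≈ 263.2567); B is behind A.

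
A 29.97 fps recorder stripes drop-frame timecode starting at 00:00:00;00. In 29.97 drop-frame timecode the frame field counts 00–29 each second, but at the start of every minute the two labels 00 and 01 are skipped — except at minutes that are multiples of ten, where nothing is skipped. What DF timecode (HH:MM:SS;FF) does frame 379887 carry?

03:31:15;17

Each 10-minute DF block holds 10 × 60 × 30 − 9 × 2 = 17982 frames. 379887 ÷ 17982 → 21 full blocks, remainder 2265.
Within the partial block the first minute is 1800 frames and each further minute 1798, so 1 further minute boundary passed. Total skipped labels = 18 × 21 + 2 × 1 = 380.
Non-drop label index = 379887 + 380 = 380267; at 30 labels/s that is 03:31:15:17, i.e. DF 03:31:15;17.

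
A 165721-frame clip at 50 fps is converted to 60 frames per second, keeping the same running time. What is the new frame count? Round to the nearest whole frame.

198865 frames

Frames at target rate = 165721 × (60) / (50) = 994326/5 ≈ 198865.200.
Nearest whole frame: 198865.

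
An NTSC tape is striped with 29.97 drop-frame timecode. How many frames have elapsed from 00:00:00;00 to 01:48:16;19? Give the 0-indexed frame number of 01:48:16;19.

194703

Complete 10-minute blocks: 10, each 17982 frames → 179820.
Remaining 8 whole minutes in the current block: 1800 + 7 × 1798 = 14386 frames.
Within the current minute: 16 × 30 + 19 − 2 = 497 (labels ;00/;01 skipped at this minute). Total = 179820 + 14386 + 497 = 194703.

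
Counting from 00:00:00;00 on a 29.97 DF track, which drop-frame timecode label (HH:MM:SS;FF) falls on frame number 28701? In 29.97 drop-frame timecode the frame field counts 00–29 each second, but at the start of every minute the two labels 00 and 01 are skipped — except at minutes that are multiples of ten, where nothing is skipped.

Each 10-minute DF block holds 10 × 60 × 30 − 9 × 2 = 17982 frames. 28701 ÷ 17982 → 1 full block, remainder 10719.
Within the partial block the first minute is 1800 frames and each further minute 1798, so 5 further minute boundaries passed. Total skipped labels = 18 × 1 + 2 × 5 = 28.
Non-drop label index = 28701 + 28 = 28729; at 30 labels/s that is 00:15:57:19, i.e. DF 00:15:57;19.

00:15:57;19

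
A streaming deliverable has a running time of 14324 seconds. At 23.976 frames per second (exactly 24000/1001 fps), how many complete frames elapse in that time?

343432 frames

Frames = 14324 × 24000/1001 = 343776000/1001 ≈ 343432.5674.
Complete frames: 343432.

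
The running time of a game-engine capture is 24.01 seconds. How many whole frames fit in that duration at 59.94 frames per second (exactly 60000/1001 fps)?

1439 frames

Frames = 24.01 × 60000/1001 = 205800/143 ≈ 1439.1608.
Complete frames: 1439.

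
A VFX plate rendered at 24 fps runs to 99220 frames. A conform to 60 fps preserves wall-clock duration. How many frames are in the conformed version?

248050 frames

Target frames = source frames × (target rate / source rate) = 99220 × (60)/(24) = 99220 × 5/2 = 248050.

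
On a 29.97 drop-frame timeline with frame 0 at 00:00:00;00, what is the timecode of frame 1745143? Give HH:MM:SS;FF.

Each 10-minute DF block holds 10 × 60 × 30 − 9 × 2 = 17982 frames. 1745143 ÷ 17982 → 97 full blocks, remainder 889.
Within the partial block the first minute is 1800 frames and each further minute 1798, so 0 further minute boundaries passed. Total skipped labels = 18 × 97 + 2 × 0 = 1746.
Non-drop label index = 1745143 + 1746 = 1746889; at 30 labels/s that is 16:10:29:19, i.e. DF 16:10:29;19.

16:10:29;19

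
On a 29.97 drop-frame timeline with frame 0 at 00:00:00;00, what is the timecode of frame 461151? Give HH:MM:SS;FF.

04:16:27;03

Each 10-minute DF block holds 10 × 60 × 30 − 9 × 2 = 17982 frames. 461151 ÷ 17982 → 25 full blocks, remainder 11601.
Within the partial block the first minute is 1800 frames and each further minute 1798, so 6 further minute boundaries passed. Total skipped labels = 18 × 25 + 2 × 6 = 462.
Non-drop label index = 461151 + 462 = 461613; at 30 labels/s that is 04:16:27:03, i.e. DF 04:16:27;03.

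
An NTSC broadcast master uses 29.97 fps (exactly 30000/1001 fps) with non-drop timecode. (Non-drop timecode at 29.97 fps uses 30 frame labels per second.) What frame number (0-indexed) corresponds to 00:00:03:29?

Total seconds to the label: (0 × 3600 + 0 × 60 + 3) = 3.
Frame index = 3 × 30 + 29 = 119.

frame 119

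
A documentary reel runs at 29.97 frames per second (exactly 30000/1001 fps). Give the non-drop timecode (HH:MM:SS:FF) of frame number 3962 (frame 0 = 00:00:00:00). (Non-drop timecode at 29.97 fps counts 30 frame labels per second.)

3962 ÷ 30 = 132 full seconds, remainder 2 frames.
132 s = 0 h 2 min 12 s.
Timecode: 00:02:12:02.

00:02:12:02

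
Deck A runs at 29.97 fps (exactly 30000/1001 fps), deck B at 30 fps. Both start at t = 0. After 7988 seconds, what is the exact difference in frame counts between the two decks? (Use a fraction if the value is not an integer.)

A emits 30000/1001 × 7988 = 239640000/1001 frames; B emits 30 × 7988 = 239640.
Difference = 239640/1001 frames (≈ 239.4006); B is ahead of A.

239640/1001 frames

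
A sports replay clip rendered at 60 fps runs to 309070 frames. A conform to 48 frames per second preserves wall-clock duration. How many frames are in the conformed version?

247256 frames

Target frames = source frames × (target rate / source rate) = 309070 × (48)/(60) = 309070 × 4/5 = 247256.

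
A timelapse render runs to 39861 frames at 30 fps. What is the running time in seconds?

Running time = 39861 / (30) = 1328.7 s.

1328.7 seconds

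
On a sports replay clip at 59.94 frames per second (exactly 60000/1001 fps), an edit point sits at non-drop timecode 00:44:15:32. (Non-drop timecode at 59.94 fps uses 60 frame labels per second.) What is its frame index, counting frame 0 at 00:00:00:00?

Total seconds to the label: (0 × 3600 + 44 × 60 + 15) = 2655.
Frame index = 2655 × 60 + 32 = 159332.

frame 159332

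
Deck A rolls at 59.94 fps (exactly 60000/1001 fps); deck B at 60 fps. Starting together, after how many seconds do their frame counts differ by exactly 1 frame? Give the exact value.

1001/60 seconds

The gap grows by |60 − 60000/1001| = 60/1001 frames per second.
Time for a 1-frame gap: 1 ÷ (60/1001) = 1001/60 s.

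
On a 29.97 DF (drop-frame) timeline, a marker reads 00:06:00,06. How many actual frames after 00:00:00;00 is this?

10794

Complete 10-minute blocks: 0, each 17982 frames → 0.
Remaining 6 whole minutes in the current block: 1800 + 5 × 1798 = 10790 frames.
Within the current minute: 0 × 30 + 6 − 2 = 4 (labels ;00/;01 skipped at this minute). Total = 0 + 10790 + 4 = 10794.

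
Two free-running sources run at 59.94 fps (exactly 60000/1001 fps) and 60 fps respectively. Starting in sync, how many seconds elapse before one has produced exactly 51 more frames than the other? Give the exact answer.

850.85 seconds

The gap grows by |60 − 60000/1001| = 60/1001 frames per second.
Time for a 51-frame gap: 51 ÷ (60/1001) = 850.85 s.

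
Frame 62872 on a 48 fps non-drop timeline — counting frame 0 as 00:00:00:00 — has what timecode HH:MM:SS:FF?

62872 ÷ 48 = 1309 full seconds, remainder 40 frames.
1309 s = 0 h 21 min 49 s.
Timecode: 00:21:49:40.

00:21:49:40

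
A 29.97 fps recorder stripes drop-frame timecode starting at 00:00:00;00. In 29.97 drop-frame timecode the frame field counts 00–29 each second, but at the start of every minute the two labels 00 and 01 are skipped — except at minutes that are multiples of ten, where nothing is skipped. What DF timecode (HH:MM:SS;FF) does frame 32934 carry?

00:18:18;28

Each 10-minute DF block holds 10 × 60 × 30 − 9 × 2 = 17982 frames. 32934 ÷ 17982 → 1 full block, remainder 14952.
Within the partial block the first minute is 1800 frames and each further minute 1798, so 8 further minute boundaries passed. Total skipped labels = 18 × 1 + 2 × 8 = 34.
Non-drop label index = 32934 + 34 = 32968; at 30 labels/s that is 00:18:18:28, i.e. DF 00:18:18;28.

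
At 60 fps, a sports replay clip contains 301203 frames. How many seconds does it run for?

5020.05 seconds

Running time = 301203 / (60) = 5020.05 s.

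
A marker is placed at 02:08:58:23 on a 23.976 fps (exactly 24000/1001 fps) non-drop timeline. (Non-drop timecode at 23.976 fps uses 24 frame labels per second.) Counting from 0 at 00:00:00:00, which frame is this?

Total seconds to the label: (2 × 3600 + 8 × 60 + 58) = 7738.
Frame index = 7738 × 24 + 23 = 185735.

185735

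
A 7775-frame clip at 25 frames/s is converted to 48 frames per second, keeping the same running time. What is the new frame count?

Target frames = source frames × (target rate / source rate) = 7775 × (48)/(25) = 7775 × 48/25 = 14928.

14928 frames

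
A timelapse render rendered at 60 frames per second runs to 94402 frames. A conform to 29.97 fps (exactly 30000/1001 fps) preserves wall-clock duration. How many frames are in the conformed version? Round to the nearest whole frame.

Frames at target rate = 94402 × (30000/1001) / (60) = 613000/13 ≈ 47153.846.
Nearest whole frame: 47154.

47154 frames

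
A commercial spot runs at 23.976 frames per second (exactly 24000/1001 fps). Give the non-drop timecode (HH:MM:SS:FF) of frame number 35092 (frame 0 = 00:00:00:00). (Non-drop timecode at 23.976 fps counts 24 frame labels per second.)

00:24:22:04

35092 ÷ 24 = 1462 full seconds, remainder 4 frames.
1462 s = 0 h 24 min 22 s.
Timecode: 00:24:22:04.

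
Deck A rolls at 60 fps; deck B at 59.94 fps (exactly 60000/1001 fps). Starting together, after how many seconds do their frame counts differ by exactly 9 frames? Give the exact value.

The gap grows by |60000/1001 − 60| = 60/1001 frames per second.
Time for a 9-frame gap: 9 ÷ (60/1001) = 150.15 s.

150.15 seconds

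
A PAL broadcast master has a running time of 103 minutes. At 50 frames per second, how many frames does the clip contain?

309000 frames

103 min = 6180 s.
Frames = 6180 × 50 = 309000.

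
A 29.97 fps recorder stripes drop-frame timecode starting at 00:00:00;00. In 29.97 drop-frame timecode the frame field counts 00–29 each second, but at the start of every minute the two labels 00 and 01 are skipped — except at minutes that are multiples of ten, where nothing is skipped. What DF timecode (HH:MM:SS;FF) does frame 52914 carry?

Ten DF minutes hold 17982 frames, so frame 52914 lies in block 2 (frames 35964–53945) with 16950 frames into that block.
The block's first minute is 1800 frames and the rest 1798 each; 16950 frames reaches minute 9, so 2 × 18 + 9 × 2 = 54 labels have been skipped so far.
Adding those back, label number 52914 + 54 = 52968 at 30 labels/s is 1765 s + 18 f = 0 h 29 min 25 s frame 18, i.e. 00:29:25;18.

00:29:25;18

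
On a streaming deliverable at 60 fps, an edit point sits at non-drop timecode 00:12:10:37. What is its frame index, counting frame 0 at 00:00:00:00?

frame 43837

Total seconds to the label: (0 × 3600 + 12 × 60 + 10) = 730.
Frame index = 730 × 60 + 37 = 43837.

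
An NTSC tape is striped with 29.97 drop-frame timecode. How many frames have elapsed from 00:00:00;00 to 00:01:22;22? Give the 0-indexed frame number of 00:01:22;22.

Complete 10-minute blocks: 0, each 17982 frames → 0.
Remaining 1 whole minute in the current block: 1800 + 0 × 1798 = 1800 frames.
Within the current minute: 22 × 30 + 22 − 2 = 680 (labels ;00/;01 skipped at this minute). Total = 0 + 1800 + 680 = 2480.

2480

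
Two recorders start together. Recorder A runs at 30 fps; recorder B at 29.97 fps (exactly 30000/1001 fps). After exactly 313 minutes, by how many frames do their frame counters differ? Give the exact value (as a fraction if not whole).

563400/1001 frames

313 min = 18780 s.
A emits 30 × 18780 = 563400 frames; B emits 30000/1001 × 18780 = 563400000/1001.
Difference = 563400/1001 frames (≈ 562.8372); B is behind A.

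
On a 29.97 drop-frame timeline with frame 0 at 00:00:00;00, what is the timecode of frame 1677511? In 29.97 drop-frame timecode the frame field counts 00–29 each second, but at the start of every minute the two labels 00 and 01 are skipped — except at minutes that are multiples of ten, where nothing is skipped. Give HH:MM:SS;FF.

Each 10-minute DF block holds 10 × 60 × 30 − 9 × 2 = 17982 frames. 1677511 ÷ 17982 → 93 full blocks, remainder 5185.
Within the partial block the first minute is 1800 frames and each further minute 1798, so 2 further minute boundaries passed. Total skipped labels = 18 × 93 + 2 × 2 = 1678.
Non-drop label index = 1677511 + 1678 = 1679189; at 30 labels/s that is 15:32:52:29, i.e. DF 15:32:52;29.

15:32:52;29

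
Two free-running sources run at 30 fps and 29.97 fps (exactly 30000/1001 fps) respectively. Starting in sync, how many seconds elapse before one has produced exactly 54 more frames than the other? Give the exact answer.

1801.8 seconds

The gap grows by |30000/1001 − 30| = 30/1001 frames per second.
Time for a 54-frame gap: 54 ÷ (30/1001) = 1801.8 s.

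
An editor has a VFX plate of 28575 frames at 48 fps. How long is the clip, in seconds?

Running time = 28575 / (48) = 595.3125 s.

595.3125 seconds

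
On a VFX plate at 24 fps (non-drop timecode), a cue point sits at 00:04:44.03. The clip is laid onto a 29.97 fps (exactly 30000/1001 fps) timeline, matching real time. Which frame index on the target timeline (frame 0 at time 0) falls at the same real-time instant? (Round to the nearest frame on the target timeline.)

Source frame index: (0×3600 + 4×60 + 44) × 24 + 3 = 6819.
Real time: 6819 / (24) = 2273/8 s.
Target frame: (2273/8) × (30000/1001) = 8523750/1001 ≈ 8515.235 → 8515.

frame 8515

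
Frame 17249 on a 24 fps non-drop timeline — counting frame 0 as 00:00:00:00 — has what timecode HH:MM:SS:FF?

00:11:58:17

17249 ÷ 24 = 718 full seconds, remainder 17 frames.
718 s = 0 h 11 min 58 s.
Timecode: 00:11:58:17.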